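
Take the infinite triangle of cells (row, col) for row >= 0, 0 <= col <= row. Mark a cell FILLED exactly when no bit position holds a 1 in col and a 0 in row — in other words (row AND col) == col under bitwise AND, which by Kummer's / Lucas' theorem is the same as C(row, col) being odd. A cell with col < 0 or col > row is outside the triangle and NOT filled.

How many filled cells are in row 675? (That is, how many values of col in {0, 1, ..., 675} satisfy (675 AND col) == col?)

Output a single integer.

Answer: 32

Derivation:
675 in binary = 1010100011
popcount(675) = number of 1-bits in 1010100011 = 5
A col c satisfies (675 AND c) == c iff every set bit of c is also set in 675; each of the 5 set bits of 675 can independently be on or off in c.
count = 2^5 = 32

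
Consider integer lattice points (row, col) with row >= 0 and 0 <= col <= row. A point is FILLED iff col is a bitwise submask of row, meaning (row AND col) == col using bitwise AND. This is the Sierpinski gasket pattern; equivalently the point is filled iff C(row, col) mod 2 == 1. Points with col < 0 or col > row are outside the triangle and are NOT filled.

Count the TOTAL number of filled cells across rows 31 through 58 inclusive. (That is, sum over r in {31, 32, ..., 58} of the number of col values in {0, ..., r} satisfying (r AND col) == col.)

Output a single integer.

Answer: 342

Derivation:
r31=11111 pc5: +32 =32
r32=100000 pc1: +2 =34
r33=100001 pc2: +4 =38
r34=100010 pc2: +4 =42
r35=100011 pc3: +8 =50
r36=100100 pc2: +4 =54
r37=100101 pc3: +8 =62
r38=100110 pc3: +8 =70
r39=100111 pc4: +16 =86
r40=101000 pc2: +4 =90
r41=101001 pc3: +8 =98
r42=101010 pc3: +8 =106
r43=101011 pc4: +16 =122
r44=101100 pc3: +8 =130
r45=101101 pc4: +16 =146
r46=101110 pc4: +16 =162
r47=101111 pc5: +32 =194
r48=110000 pc2: +4 =198
r49=110001 pc3: +8 =206
r50=110010 pc3: +8 =214
r51=110011 pc4: +16 =230
r52=110100 pc3: +8 =238
r53=110101 pc4: +16 =254
r54=110110 pc4: +16 =270
r55=110111 pc5: +32 =302
r56=111000 pc3: +8 =310
r57=111001 pc4: +16 =326
r58=111010 pc4: +16 =342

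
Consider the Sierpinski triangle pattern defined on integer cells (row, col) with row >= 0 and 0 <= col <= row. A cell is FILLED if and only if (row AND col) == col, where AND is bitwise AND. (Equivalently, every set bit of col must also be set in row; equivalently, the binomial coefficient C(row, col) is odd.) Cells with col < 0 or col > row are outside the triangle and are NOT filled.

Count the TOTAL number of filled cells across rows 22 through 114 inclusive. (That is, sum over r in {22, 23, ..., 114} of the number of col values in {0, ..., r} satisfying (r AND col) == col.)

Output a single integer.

r22=10110 pc3: +8 =8
r23=10111 pc4: +16 =24
r24=11000 pc2: +4 =28
r25=11001 pc3: +8 =36
r26=11010 pc3: +8 =44
r27=11011 pc4: +16 =60
r28=11100 pc3: +8 =68
r29=11101 pc4: +16 =84
r30=11110 pc4: +16 =100
r31=11111 pc5: +32 =132
r32=100000 pc1: +2 =134
r33=100001 pc2: +4 =138
r34=100010 pc2: +4 =142
r35=100011 pc3: +8 =150
r36=100100 pc2: +4 =154
r37=100101 pc3: +8 =162
r38=100110 pc3: +8 =170
r39=100111 pc4: +16 =186
r40=101000 pc2: +4 =190
r41=101001 pc3: +8 =198
r42=101010 pc3: +8 =206
r43=101011 pc4: +16 =222
r44=101100 pc3: +8 =230
r45=101101 pc4: +16 =246
r46=101110 pc4: +16 =262
r47=101111 pc5: +32 =294
r48=110000 pc2: +4 =298
r49=110001 pc3: +8 =306
r50=110010 pc3: +8 =314
r51=110011 pc4: +16 =330
r52=110100 pc3: +8 =338
r53=110101 pc4: +16 =354
r54=110110 pc4: +16 =370
r55=110111 pc5: +32 =402
r56=111000 pc3: +8 =410
r57=111001 pc4: +16 =426
r58=111010 pc4: +16 =442
r59=111011 pc5: +32 =474
r60=111100 pc4: +16 =490
r61=111101 pc5: +32 =522
r62=111110 pc5: +32 =554
r63=111111 pc6: +64 =618
r64=1000000 pc1: +2 =620
r65=1000001 pc2: +4 =624
r66=1000010 pc2: +4 =628
r67=1000011 pc3: +8 =636
r68=1000100 pc2: +4 =640
r69=1000101 pc3: +8 =648
r70=1000110 pc3: +8 =656
r71=1000111 pc4: +16 =672
r72=1001000 pc2: +4 =676
r73=1001001 pc3: +8 =684
r74=1001010 pc3: +8 =692
r75=1001011 pc4: +16 =708
r76=1001100 pc3: +8 =716
r77=1001101 pc4: +16 =732
r78=1001110 pc4: +16 =748
r79=1001111 pc5: +32 =780
r80=1010000 pc2: +4 =784
r81=1010001 pc3: +8 =792
r82=1010010 pc3: +8 =800
r83=1010011 pc4: +16 =816
r84=1010100 pc3: +8 =824
r85=1010101 pc4: +16 =840
r86=1010110 pc4: +16 =856
r87=1010111 pc5: +32 =888
r88=1011000 pc3: +8 =896
r89=1011001 pc4: +16 =912
r90=1011010 pc4: +16 =928
r91=1011011 pc5: +32 =960
r92=1011100 pc4: +16 =976
r93=1011101 pc5: +32 =1008
r94=1011110 pc5: +32 =1040
r95=1011111 pc6: +64 =1104
r96=1100000 pc2: +4 =1108
r97=1100001 pc3: +8 =1116
r98=1100010 pc3: +8 =1124
r99=1100011 pc4: +16 =1140
r100=1100100 pc3: +8 =1148
r101=1100101 pc4: +16 =1164
r102=1100110 pc4: +16 =1180
r103=1100111 pc5: +32 =1212
r104=1101000 pc3: +8 =1220
r105=1101001 pc4: +16 =1236
r106=1101010 pc4: +16 =1252
r107=1101011 pc5: +32 =1284
r108=1101100 pc4: +16 =1300
r109=1101101 pc5: +32 =1332
r110=1101110 pc5: +32 =1364
r111=1101111 pc6: +64 =1428
r112=1110000 pc3: +8 =1436
r113=1110001 pc4: +16 =1452
r114=1110010 pc4: +16 =1468

Answer: 1468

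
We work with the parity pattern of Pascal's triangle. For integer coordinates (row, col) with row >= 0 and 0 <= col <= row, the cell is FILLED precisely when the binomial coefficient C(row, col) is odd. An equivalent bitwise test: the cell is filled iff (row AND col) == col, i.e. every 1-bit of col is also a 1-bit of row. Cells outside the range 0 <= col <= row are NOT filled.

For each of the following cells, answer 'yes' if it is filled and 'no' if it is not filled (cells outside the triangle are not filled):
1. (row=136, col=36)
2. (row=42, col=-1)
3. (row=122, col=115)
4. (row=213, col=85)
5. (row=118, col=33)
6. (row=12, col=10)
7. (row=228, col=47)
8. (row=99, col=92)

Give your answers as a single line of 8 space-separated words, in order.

Answer: no no no yes no no no no

Derivation:
(136,36): row=0b10001000, col=0b100100, row AND col = 0b0 = 0; 0 != 36 -> empty
(42,-1): col outside [0, 42] -> not filled
(122,115): row=0b1111010, col=0b1110011, row AND col = 0b1110010 = 114; 114 != 115 -> empty
(213,85): row=0b11010101, col=0b1010101, row AND col = 0b1010101 = 85; 85 == 85 -> filled
(118,33): row=0b1110110, col=0b100001, row AND col = 0b100000 = 32; 32 != 33 -> empty
(12,10): row=0b1100, col=0b1010, row AND col = 0b1000 = 8; 8 != 10 -> empty
(228,47): row=0b11100100, col=0b101111, row AND col = 0b100100 = 36; 36 != 47 -> empty
(99,92): row=0b1100011, col=0b1011100, row AND col = 0b1000000 = 64; 64 != 92 -> empty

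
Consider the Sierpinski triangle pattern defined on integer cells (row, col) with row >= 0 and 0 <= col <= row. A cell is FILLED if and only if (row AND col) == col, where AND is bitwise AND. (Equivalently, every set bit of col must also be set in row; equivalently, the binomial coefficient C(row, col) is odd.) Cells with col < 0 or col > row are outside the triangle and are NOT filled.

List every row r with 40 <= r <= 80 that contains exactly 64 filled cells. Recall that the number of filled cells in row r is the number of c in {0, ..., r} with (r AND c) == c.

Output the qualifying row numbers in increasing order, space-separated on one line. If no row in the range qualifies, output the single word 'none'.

Answer: 63

Derivation:
Row r has 2^popcount(r) filled cells, so we need popcount(r) = log2(64) = 6.
Scan r = 40..80 and keep those with exactly 6 one-bits:
r=40=101000 popcount=2 -> skip
r=41=101001 popcount=3 -> skip
r=42=101010 popcount=3 -> skip
r=43=101011 popcount=4 -> skip
r=44=101100 popcount=3 -> skip
r=45=101101 popcount=4 -> skip
r=46=101110 popcount=4 -> skip
r=47=101111 popcount=5 -> skip
r=48=110000 popcount=2 -> skip
r=49=110001 popcount=3 -> skip
r=50=110010 popcount=3 -> skip
r=51=110011 popcount=4 -> skip
r=52=110100 popcount=3 -> skip
r=53=110101 popcount=4 -> skip
r=54=110110 popcount=4 -> skip
r=55=110111 popcount=5 -> skip
r=56=111000 popcount=3 -> skip
r=57=111001 popcount=4 -> skip
r=58=111010 popcount=4 -> skip
r=59=111011 popcount=5 -> skip
r=60=111100 popcount=4 -> skip
r=61=111101 popcount=5 -> skip
r=62=111110 popcount=5 -> skip
r=63=111111 popcount=6 -> KEEP
r=64=1000000 popcount=1 -> skip
r=65=1000001 popcount=2 -> skip
r=66=1000010 popcount=2 -> skip
r=67=1000011 popcount=3 -> skip
r=68=1000100 popcount=2 -> skip
r=69=1000101 popcount=3 -> skip
r=70=1000110 popcount=3 -> skip
r=71=1000111 popcount=4 -> skip
r=72=1001000 popcount=2 -> skip
r=73=1001001 popcount=3 -> skip
r=74=1001010 popcount=3 -> skip
r=75=1001011 popcount=4 -> skip
r=76=1001100 popcount=3 -> skip
r=77=1001101 popcount=4 -> skip
r=78=1001110 popcount=4 -> skip
r=79=1001111 popcount=5 -> skip
r=80=1010000 popcount=2 -> skip
Kept rows: 63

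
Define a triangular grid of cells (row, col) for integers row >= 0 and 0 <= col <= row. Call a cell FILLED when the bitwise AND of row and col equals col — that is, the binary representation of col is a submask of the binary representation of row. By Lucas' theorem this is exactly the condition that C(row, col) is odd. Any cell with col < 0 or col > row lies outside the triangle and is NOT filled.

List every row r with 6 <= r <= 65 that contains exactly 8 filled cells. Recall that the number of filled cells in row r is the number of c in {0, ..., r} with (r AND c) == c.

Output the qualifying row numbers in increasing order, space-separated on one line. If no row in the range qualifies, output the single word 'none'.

Row r has 2^popcount(r) filled cells, so we need popcount(r) = log2(8) = 3.
Scan r = 6..65 and keep those with exactly 3 one-bits:
r=6=110 popcount=2 -> skip
r=7=111 popcount=3 -> KEEP
r=8=1000 popcount=1 -> skip
r=9=1001 popcount=2 -> skip
r=10=1010 popcount=2 -> skip
r=11=1011 popcount=3 -> KEEP
r=12=1100 popcount=2 -> skip
r=13=1101 popcount=3 -> KEEP
r=14=1110 popcount=3 -> KEEP
r=15=1111 popcount=4 -> skip
r=16=10000 popcount=1 -> skip
r=17=10001 popcount=2 -> skip
r=18=10010 popcount=2 -> skip
r=19=10011 popcount=3 -> KEEP
r=20=10100 popcount=2 -> skip
r=21=10101 popcount=3 -> KEEP
r=22=10110 popcount=3 -> KEEP
r=23=10111 popcount=4 -> skip
r=24=11000 popcount=2 -> skip
r=25=11001 popcount=3 -> KEEP
r=26=11010 popcount=3 -> KEEP
r=27=11011 popcount=4 -> skip
r=28=11100 popcount=3 -> KEEP
r=29=11101 popcount=4 -> skip
r=30=11110 popcount=4 -> skip
r=31=11111 popcount=5 -> skip
r=32=100000 popcount=1 -> skip
r=33=100001 popcount=2 -> skip
r=34=100010 popcount=2 -> skip
r=35=100011 popcount=3 -> KEEP
r=36=100100 popcount=2 -> skip
r=37=100101 popcount=3 -> KEEP
r=38=100110 popcount=3 -> KEEP
r=39=100111 popcount=4 -> skip
r=40=101000 popcount=2 -> skip
r=41=101001 popcount=3 -> KEEP
r=42=101010 popcount=3 -> KEEP
r=43=101011 popcount=4 -> skip
r=44=101100 popcount=3 -> KEEP
r=45=101101 popcount=4 -> skip
r=46=101110 popcount=4 -> skip
r=47=101111 popcount=5 -> skip
r=48=110000 popcount=2 -> skip
r=49=110001 popcount=3 -> KEEP
r=50=110010 popcount=3 -> KEEP
r=51=110011 popcount=4 -> skip
r=52=110100 popcount=3 -> KEEP
r=53=110101 popcount=4 -> skip
r=54=110110 popcount=4 -> skip
r=55=110111 popcount=5 -> skip
r=56=111000 popcount=3 -> KEEP
r=57=111001 popcount=4 -> skip
r=58=111010 popcount=4 -> skip
r=59=111011 popcount=5 -> skip
r=60=111100 popcount=4 -> skip
r=61=111101 popcount=5 -> skip
r=62=111110 popcount=5 -> skip
r=63=111111 popcount=6 -> skip
r=64=1000000 popcount=1 -> skip
r=65=1000001 popcount=2 -> skip
Kept rows: 7 11 13 14 19 21 22 25 26 28 35 37 38 41 42 44 49 50 52 56

Answer: 7 11 13 14 19 21 22 25 26 28 35 37 38 41 42 44 49 50 52 56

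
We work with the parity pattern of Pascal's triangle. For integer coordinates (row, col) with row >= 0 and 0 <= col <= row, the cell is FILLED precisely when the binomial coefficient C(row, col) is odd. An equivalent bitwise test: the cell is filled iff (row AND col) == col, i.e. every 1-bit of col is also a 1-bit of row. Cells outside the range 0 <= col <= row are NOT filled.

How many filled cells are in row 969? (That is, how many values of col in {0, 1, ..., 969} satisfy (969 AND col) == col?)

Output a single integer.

969 in binary = 1111001001
popcount(969) = number of 1-bits in 1111001001 = 6
A col c satisfies (969 AND c) == c iff every set bit of c is also set in 969; each of the 6 set bits of 969 can independently be on or off in c.
count = 2^6 = 64

Answer: 64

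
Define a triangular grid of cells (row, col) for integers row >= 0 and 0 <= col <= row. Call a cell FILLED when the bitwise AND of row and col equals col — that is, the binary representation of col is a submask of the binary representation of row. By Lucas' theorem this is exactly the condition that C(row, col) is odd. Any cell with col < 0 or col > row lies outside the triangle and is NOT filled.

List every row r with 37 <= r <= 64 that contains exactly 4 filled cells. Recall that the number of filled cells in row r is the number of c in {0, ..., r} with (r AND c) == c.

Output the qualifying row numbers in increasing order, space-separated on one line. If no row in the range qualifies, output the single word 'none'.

Row r has 2^popcount(r) filled cells, so we need popcount(r) = log2(4) = 2.
Scan r = 37..64 and keep those with exactly 2 one-bits:
r=37=100101 popcount=3 -> skip
r=38=100110 popcount=3 -> skip
r=39=100111 popcount=4 -> skip
r=40=101000 popcount=2 -> KEEP
r=41=101001 popcount=3 -> skip
r=42=101010 popcount=3 -> skip
r=43=101011 popcount=4 -> skip
r=44=101100 popcount=3 -> skip
r=45=101101 popcount=4 -> skip
r=46=101110 popcount=4 -> skip
r=47=101111 popcount=5 -> skip
r=48=110000 popcount=2 -> KEEP
r=49=110001 popcount=3 -> skip
r=50=110010 popcount=3 -> skip
r=51=110011 popcount=4 -> skip
r=52=110100 popcount=3 -> skip
r=53=110101 popcount=4 -> skip
r=54=110110 popcount=4 -> skip
r=55=110111 popcount=5 -> skip
r=56=111000 popcount=3 -> skip
r=57=111001 popcount=4 -> skip
r=58=111010 popcount=4 -> skip
r=59=111011 popcount=5 -> skip
r=60=111100 popcount=4 -> skip
r=61=111101 popcount=5 -> skip
r=62=111110 popcount=5 -> skip
r=63=111111 popcount=6 -> skip
r=64=1000000 popcount=1 -> skip
Kept rows: 40 48

Answer: 40 48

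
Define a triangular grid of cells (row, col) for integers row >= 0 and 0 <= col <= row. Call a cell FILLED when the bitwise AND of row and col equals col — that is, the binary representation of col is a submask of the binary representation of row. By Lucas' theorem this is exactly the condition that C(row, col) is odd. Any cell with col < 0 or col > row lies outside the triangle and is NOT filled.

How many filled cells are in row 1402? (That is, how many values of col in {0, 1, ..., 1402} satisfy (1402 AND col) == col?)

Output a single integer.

Answer: 128

Derivation:
1402 in binary = 10101111010
popcount(1402) = number of 1-bits in 10101111010 = 7
A col c satisfies (1402 AND c) == c iff every set bit of c is also set in 1402; each of the 7 set bits of 1402 can independently be on or off in c.
count = 2^7 = 128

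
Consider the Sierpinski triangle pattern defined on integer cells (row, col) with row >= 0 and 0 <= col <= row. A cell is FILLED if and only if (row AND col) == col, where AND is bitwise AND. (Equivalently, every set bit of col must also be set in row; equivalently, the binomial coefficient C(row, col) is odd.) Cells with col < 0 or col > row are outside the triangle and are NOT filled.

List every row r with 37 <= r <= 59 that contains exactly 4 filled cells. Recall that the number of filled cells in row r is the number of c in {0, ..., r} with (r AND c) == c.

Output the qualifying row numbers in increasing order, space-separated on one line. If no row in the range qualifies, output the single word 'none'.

Answer: 40 48

Derivation:
Row r has 2^popcount(r) filled cells, so we need popcount(r) = log2(4) = 2.
Scan r = 37..59 and keep those with exactly 2 one-bits:
r=37=100101 popcount=3 -> skip
r=38=100110 popcount=3 -> skip
r=39=100111 popcount=4 -> skip
r=40=101000 popcount=2 -> KEEP
r=41=101001 popcount=3 -> skip
r=42=101010 popcount=3 -> skip
r=43=101011 popcount=4 -> skip
r=44=101100 popcount=3 -> skip
r=45=101101 popcount=4 -> skip
r=46=101110 popcount=4 -> skip
r=47=101111 popcount=5 -> skip
r=48=110000 popcount=2 -> KEEP
r=49=110001 popcount=3 -> skip
r=50=110010 popcount=3 -> skip
r=51=110011 popcount=4 -> skip
r=52=110100 popcount=3 -> skip
r=53=110101 popcount=4 -> skip
r=54=110110 popcount=4 -> skip
r=55=110111 popcount=5 -> skip
r=56=111000 popcount=3 -> skip
r=57=111001 popcount=4 -> skip
r=58=111010 popcount=4 -> skip
r=59=111011 popcount=5 -> skip
Kept rows: 40 48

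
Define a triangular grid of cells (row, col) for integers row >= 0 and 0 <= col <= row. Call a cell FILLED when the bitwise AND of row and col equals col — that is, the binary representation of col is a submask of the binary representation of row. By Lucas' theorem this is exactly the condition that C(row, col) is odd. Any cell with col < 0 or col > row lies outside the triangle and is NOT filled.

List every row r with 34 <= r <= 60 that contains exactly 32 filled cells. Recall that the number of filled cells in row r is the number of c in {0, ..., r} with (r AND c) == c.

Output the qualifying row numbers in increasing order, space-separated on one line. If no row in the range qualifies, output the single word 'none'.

Answer: 47 55 59

Derivation:
Row r has 2^popcount(r) filled cells, so we need popcount(r) = log2(32) = 5.
Scan r = 34..60 and keep those with exactly 5 one-bits:
r=34=100010 popcount=2 -> skip
r=35=100011 popcount=3 -> skip
r=36=100100 popcount=2 -> skip
r=37=100101 popcount=3 -> skip
r=38=100110 popcount=3 -> skip
r=39=100111 popcount=4 -> skip
r=40=101000 popcount=2 -> skip
r=41=101001 popcount=3 -> skip
r=42=101010 popcount=3 -> skip
r=43=101011 popcount=4 -> skip
r=44=101100 popcount=3 -> skip
r=45=101101 popcount=4 -> skip
r=46=101110 popcount=4 -> skip
r=47=101111 popcount=5 -> KEEP
r=48=110000 popcount=2 -> skip
r=49=110001 popcount=3 -> skip
r=50=110010 popcount=3 -> skip
r=51=110011 popcount=4 -> skip
r=52=110100 popcount=3 -> skip
r=53=110101 popcount=4 -> skip
r=54=110110 popcount=4 -> skip
r=55=110111 popcount=5 -> KEEP
r=56=111000 popcount=3 -> skip
r=57=111001 popcount=4 -> skip
r=58=111010 popcount=4 -> skip
r=59=111011 popcount=5 -> KEEP
r=60=111100 popcount=4 -> skip
Kept rows: 47 55 59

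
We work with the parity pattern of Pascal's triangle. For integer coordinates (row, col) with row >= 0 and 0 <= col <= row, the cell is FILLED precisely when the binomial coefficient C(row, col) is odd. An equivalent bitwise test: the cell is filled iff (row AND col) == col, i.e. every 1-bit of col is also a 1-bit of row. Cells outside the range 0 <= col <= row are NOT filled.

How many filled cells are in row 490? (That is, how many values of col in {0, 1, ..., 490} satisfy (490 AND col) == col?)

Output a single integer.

490 in binary = 111101010
popcount(490) = number of 1-bits in 111101010 = 6
A col c satisfies (490 AND c) == c iff every set bit of c is also set in 490; each of the 6 set bits of 490 can independently be on or off in c.
count = 2^6 = 64

Answer: 64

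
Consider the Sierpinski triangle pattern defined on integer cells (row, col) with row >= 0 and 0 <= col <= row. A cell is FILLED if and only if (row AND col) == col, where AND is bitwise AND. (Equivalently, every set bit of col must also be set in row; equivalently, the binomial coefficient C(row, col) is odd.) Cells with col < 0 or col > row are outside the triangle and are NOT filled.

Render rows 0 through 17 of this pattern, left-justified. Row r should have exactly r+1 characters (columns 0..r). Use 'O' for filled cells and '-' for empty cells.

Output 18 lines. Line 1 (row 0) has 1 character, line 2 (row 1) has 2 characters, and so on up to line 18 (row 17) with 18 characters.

Answer: O
OO
O-O
OOOO
O---O
OO--OO
O-O-O-O
OOOOOOOO
O-------O
OO------OO
O-O-----O-O
OOOO----OOOO
O---O---O---O
OO--OO--OO--OO
O-O-O-O-O-O-O-O
OOOOOOOOOOOOOOOO
O---------------O
OO--------------OO

Derivation:
r0=0: O
r1=1: OO
r2=10: O-O
r3=11: OOOO
r4=100: O---O
r5=101: OO--OO
r6=110: O-O-O-O
r7=111: OOOOOOOO
r8=1000: O-------O
r9=1001: OO------OO
r10=1010: O-O-----O-O
r11=1011: OOOO----OOOO
r12=1100: O---O---O---O
r13=1101: OO--OO--OO--OO
r14=1110: O-O-O-O-O-O-O-O
r15=1111: OOOOOOOOOOOOOOOO
r16=10000: O---------------O
r17=10001: OO--------------OO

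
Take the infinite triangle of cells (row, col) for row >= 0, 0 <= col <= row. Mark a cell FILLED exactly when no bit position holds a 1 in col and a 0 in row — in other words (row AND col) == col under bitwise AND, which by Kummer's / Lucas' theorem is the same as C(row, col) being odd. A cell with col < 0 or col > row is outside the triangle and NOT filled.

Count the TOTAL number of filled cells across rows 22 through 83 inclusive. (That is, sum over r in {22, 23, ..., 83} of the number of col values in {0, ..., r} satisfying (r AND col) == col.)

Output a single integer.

Answer: 816

Derivation:
r22=10110 pc3: +8 =8
r23=10111 pc4: +16 =24
r24=11000 pc2: +4 =28
r25=11001 pc3: +8 =36
r26=11010 pc3: +8 =44
r27=11011 pc4: +16 =60
r28=11100 pc3: +8 =68
r29=11101 pc4: +16 =84
r30=11110 pc4: +16 =100
r31=11111 pc5: +32 =132
r32=100000 pc1: +2 =134
r33=100001 pc2: +4 =138
r34=100010 pc2: +4 =142
r35=100011 pc3: +8 =150
r36=100100 pc2: +4 =154
r37=100101 pc3: +8 =162
r38=100110 pc3: +8 =170
r39=100111 pc4: +16 =186
r40=101000 pc2: +4 =190
r41=101001 pc3: +8 =198
r42=101010 pc3: +8 =206
r43=101011 pc4: +16 =222
r44=101100 pc3: +8 =230
r45=101101 pc4: +16 =246
r46=101110 pc4: +16 =262
r47=101111 pc5: +32 =294
r48=110000 pc2: +4 =298
r49=110001 pc3: +8 =306
r50=110010 pc3: +8 =314
r51=110011 pc4: +16 =330
r52=110100 pc3: +8 =338
r53=110101 pc4: +16 =354
r54=110110 pc4: +16 =370
r55=110111 pc5: +32 =402
r56=111000 pc3: +8 =410
r57=111001 pc4: +16 =426
r58=111010 pc4: +16 =442
r59=111011 pc5: +32 =474
r60=111100 pc4: +16 =490
r61=111101 pc5: +32 =522
r62=111110 pc5: +32 =554
r63=111111 pc6: +64 =618
r64=1000000 pc1: +2 =620
r65=1000001 pc2: +4 =624
r66=1000010 pc2: +4 =628
r67=1000011 pc3: +8 =636
r68=1000100 pc2: +4 =640
r69=1000101 pc3: +8 =648
r70=1000110 pc3: +8 =656
r71=1000111 pc4: +16 =672
r72=1001000 pc2: +4 =676
r73=1001001 pc3: +8 =684
r74=1001010 pc3: +8 =692
r75=1001011 pc4: +16 =708
r76=1001100 pc3: +8 =716
r77=1001101 pc4: +16 =732
r78=1001110 pc4: +16 =748
r79=1001111 pc5: +32 =780
r80=1010000 pc2: +4 =784
r81=1010001 pc3: +8 =792
r82=1010010 pc3: +8 =800
r83=1010011 pc4: +16 =816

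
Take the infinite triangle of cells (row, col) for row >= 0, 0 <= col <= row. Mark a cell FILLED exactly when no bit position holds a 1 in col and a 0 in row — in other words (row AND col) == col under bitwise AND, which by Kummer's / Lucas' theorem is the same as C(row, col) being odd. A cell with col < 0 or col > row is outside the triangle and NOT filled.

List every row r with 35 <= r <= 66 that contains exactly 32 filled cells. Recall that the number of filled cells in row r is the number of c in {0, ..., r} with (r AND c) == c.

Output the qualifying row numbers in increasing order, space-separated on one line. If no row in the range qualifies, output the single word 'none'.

Answer: 47 55 59 61 62

Derivation:
Row r has 2^popcount(r) filled cells, so we need popcount(r) = log2(32) = 5.
Scan r = 35..66 and keep those with exactly 5 one-bits:
r=35=100011 popcount=3 -> skip
r=36=100100 popcount=2 -> skip
r=37=100101 popcount=3 -> skip
r=38=100110 popcount=3 -> skip
r=39=100111 popcount=4 -> skip
r=40=101000 popcount=2 -> skip
r=41=101001 popcount=3 -> skip
r=42=101010 popcount=3 -> skip
r=43=101011 popcount=4 -> skip
r=44=101100 popcount=3 -> skip
r=45=101101 popcount=4 -> skip
r=46=101110 popcount=4 -> skip
r=47=101111 popcount=5 -> KEEP
r=48=110000 popcount=2 -> skip
r=49=110001 popcount=3 -> skip
r=50=110010 popcount=3 -> skip
r=51=110011 popcount=4 -> skip
r=52=110100 popcount=3 -> skip
r=53=110101 popcount=4 -> skip
r=54=110110 popcount=4 -> skip
r=55=110111 popcount=5 -> KEEP
r=56=111000 popcount=3 -> skip
r=57=111001 popcount=4 -> skip
r=58=111010 popcount=4 -> skip
r=59=111011 popcount=5 -> KEEP
r=60=111100 popcount=4 -> skip
r=61=111101 popcount=5 -> KEEP
r=62=111110 popcount=5 -> KEEP
r=63=111111 popcount=6 -> skip
r=64=1000000 popcount=1 -> skip
r=65=1000001 popcount=2 -> skip
r=66=1000010 popcount=2 -> skip
Kept rows: 47 55 59 61 62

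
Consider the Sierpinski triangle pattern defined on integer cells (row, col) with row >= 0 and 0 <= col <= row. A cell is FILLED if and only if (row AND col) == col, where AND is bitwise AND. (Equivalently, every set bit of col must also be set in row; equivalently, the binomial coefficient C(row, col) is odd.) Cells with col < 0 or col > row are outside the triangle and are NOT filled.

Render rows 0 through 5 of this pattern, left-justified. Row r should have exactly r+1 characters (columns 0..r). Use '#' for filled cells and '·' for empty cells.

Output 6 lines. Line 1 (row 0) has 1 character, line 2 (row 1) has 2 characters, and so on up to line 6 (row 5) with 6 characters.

r0=0: #
r1=1: ##
r2=10: #·#
r3=11: ####
r4=100: #···#
r5=101: ##··##

Answer: #
##
#·#
####
#···#
##··##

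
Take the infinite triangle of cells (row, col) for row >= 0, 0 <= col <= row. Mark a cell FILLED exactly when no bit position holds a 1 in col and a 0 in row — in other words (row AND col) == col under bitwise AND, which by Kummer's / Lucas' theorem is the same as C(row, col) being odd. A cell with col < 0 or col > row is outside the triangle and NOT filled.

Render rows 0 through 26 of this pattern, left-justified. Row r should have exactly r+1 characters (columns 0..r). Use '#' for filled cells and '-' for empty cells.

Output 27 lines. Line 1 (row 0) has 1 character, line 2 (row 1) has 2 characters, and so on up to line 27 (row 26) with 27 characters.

r0=0: #
r1=1: ##
r2=10: #-#
r3=11: ####
r4=100: #---#
r5=101: ##--##
r6=110: #-#-#-#
r7=111: ########
r8=1000: #-------#
r9=1001: ##------##
r10=1010: #-#-----#-#
r11=1011: ####----####
r12=1100: #---#---#---#
r13=1101: ##--##--##--##
r14=1110: #-#-#-#-#-#-#-#
r15=1111: ################
r16=10000: #---------------#
r17=10001: ##--------------##
r18=10010: #-#-------------#-#
r19=10011: ####------------####
r20=10100: #---#-----------#---#
r21=10101: ##--##----------##--##
r22=10110: #-#-#-#---------#-#-#-#
r23=10111: ########--------########
r24=11000: #-------#-------#-------#
r25=11001: ##------##------##------##
r26=11010: #-#-----#-#-----#-#-----#-#

Answer: #
##
#-#
####
#---#
##--##
#-#-#-#
########
#-------#
##------##
#-#-----#-#
####----####
#---#---#---#
##--##--##--##
#-#-#-#-#-#-#-#
################
#---------------#
##--------------##
#-#-------------#-#
####------------####
#---#-----------#---#
##--##----------##--##
#-#-#-#---------#-#-#-#
########--------########
#-------#-------#-------#
##------##------##------##
#-#-----#-#-----#-#-----#-#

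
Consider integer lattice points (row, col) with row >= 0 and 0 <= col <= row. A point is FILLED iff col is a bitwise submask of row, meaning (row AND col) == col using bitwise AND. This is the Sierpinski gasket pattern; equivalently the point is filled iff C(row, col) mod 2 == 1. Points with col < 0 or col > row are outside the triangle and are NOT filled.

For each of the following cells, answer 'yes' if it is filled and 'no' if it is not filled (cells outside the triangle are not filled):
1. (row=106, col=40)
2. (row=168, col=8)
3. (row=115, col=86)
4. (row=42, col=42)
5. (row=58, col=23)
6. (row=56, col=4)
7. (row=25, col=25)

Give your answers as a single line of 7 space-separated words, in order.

(106,40): row=0b1101010, col=0b101000, row AND col = 0b101000 = 40; 40 == 40 -> filled
(168,8): row=0b10101000, col=0b1000, row AND col = 0b1000 = 8; 8 == 8 -> filled
(115,86): row=0b1110011, col=0b1010110, row AND col = 0b1010010 = 82; 82 != 86 -> empty
(42,42): row=0b101010, col=0b101010, row AND col = 0b101010 = 42; 42 == 42 -> filled
(58,23): row=0b111010, col=0b10111, row AND col = 0b10010 = 18; 18 != 23 -> empty
(56,4): row=0b111000, col=0b100, row AND col = 0b0 = 0; 0 != 4 -> empty
(25,25): row=0b11001, col=0b11001, row AND col = 0b11001 = 25; 25 == 25 -> filled

Answer: yes yes no yes no no yes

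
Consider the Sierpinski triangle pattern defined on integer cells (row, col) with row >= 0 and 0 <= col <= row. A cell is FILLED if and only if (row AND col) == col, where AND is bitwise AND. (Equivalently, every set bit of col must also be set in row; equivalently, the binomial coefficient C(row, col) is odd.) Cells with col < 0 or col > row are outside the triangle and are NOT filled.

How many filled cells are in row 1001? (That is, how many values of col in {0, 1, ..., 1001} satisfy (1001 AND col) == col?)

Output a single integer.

Answer: 128

Derivation:
1001 in binary = 1111101001
popcount(1001) = number of 1-bits in 1111101001 = 7
A col c satisfies (1001 AND c) == c iff every set bit of c is also set in 1001; each of the 7 set bits of 1001 can independently be on or off in c.
count = 2^7 = 128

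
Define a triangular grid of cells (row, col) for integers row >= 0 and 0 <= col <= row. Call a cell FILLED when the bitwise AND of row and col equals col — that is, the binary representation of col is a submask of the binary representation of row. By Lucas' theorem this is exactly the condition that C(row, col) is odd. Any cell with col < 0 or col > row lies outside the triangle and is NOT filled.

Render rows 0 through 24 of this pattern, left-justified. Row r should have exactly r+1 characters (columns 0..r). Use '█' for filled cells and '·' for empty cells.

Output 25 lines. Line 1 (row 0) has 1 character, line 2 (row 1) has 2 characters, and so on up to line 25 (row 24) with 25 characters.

Answer: █
██
█·█
████
█···█
██··██
█·█·█·█
████████
█·······█
██······██
█·█·····█·█
████····████
█···█···█···█
██··██··██··██
█·█·█·█·█·█·█·█
████████████████
█···············█
██··············██
█·█·············█·█
████············████
█···█···········█···█
██··██··········██··██
█·█·█·█·········█·█·█·█
████████········████████
█·······█·······█·······█

Derivation:
r0=0: █
r1=1: ██
r2=10: █·█
r3=11: ████
r4=100: █···█
r5=101: ██··██
r6=110: █·█·█·█
r7=111: ████████
r8=1000: █·······█
r9=1001: ██······██
r10=1010: █·█·····█·█
r11=1011: ████····████
r12=1100: █···█···█···█
r13=1101: ██··██··██··██
r14=1110: █·█·█·█·█·█·█·█
r15=1111: ████████████████
r16=10000: █···············█
r17=10001: ██··············██
r18=10010: █·█·············█·█
r19=10011: ████············████
r20=10100: █···█···········█···█
r21=10101: ██··██··········██··██
r22=10110: █·█·█·█·········█·█·█·█
r23=10111: ████████········████████
r24=11000: █·······█·······█·······█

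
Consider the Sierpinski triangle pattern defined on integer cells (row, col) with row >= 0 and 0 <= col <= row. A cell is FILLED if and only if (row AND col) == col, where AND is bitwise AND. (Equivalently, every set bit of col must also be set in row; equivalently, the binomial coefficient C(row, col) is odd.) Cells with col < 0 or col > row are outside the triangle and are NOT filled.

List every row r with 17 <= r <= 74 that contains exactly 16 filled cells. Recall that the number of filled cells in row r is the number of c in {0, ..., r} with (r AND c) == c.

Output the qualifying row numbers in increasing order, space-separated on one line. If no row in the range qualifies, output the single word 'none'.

Row r has 2^popcount(r) filled cells, so we need popcount(r) = log2(16) = 4.
Scan r = 17..74 and keep those with exactly 4 one-bits:
r=17=10001 popcount=2 -> skip
r=18=10010 popcount=2 -> skip
r=19=10011 popcount=3 -> skip
r=20=10100 popcount=2 -> skip
r=21=10101 popcount=3 -> skip
r=22=10110 popcount=3 -> skip
r=23=10111 popcount=4 -> KEEP
r=24=11000 popcount=2 -> skip
r=25=11001 popcount=3 -> skip
r=26=11010 popcount=3 -> skip
r=27=11011 popcount=4 -> KEEP
r=28=11100 popcount=3 -> skip
r=29=11101 popcount=4 -> KEEP
r=30=11110 popcount=4 -> KEEP
r=31=11111 popcount=5 -> skip
r=32=100000 popcount=1 -> skip
r=33=100001 popcount=2 -> skip
r=34=100010 popcount=2 -> skip
r=35=100011 popcount=3 -> skip
r=36=100100 popcount=2 -> skip
r=37=100101 popcount=3 -> skip
r=38=100110 popcount=3 -> skip
r=39=100111 popcount=4 -> KEEP
r=40=101000 popcount=2 -> skip
r=41=101001 popcount=3 -> skip
r=42=101010 popcount=3 -> skip
r=43=101011 popcount=4 -> KEEP
r=44=101100 popcount=3 -> skip
r=45=101101 popcount=4 -> KEEP
r=46=101110 popcount=4 -> KEEP
r=47=101111 popcount=5 -> skip
r=48=110000 popcount=2 -> skip
r=49=110001 popcount=3 -> skip
r=50=110010 popcount=3 -> skip
r=51=110011 popcount=4 -> KEEP
r=52=110100 popcount=3 -> skip
r=53=110101 popcount=4 -> KEEP
r=54=110110 popcount=4 -> KEEP
r=55=110111 popcount=5 -> skip
r=56=111000 popcount=3 -> skip
r=57=111001 popcount=4 -> KEEP
r=58=111010 popcount=4 -> KEEP
r=59=111011 popcount=5 -> skip
r=60=111100 popcount=4 -> KEEP
r=61=111101 popcount=5 -> skip
r=62=111110 popcount=5 -> skip
r=63=111111 popcount=6 -> skip
r=64=1000000 popcount=1 -> skip
r=65=1000001 popcount=2 -> skip
r=66=1000010 popcount=2 -> skip
r=67=1000011 popcount=3 -> skip
r=68=1000100 popcount=2 -> skip
r=69=1000101 popcount=3 -> skip
r=70=1000110 popcount=3 -> skip
r=71=1000111 popcount=4 -> KEEP
r=72=1001000 popcount=2 -> skip
r=73=1001001 popcount=3 -> skip
r=74=1001010 popcount=3 -> skip
Kept rows: 23 27 29 30 39 43 45 46 51 53 54 57 58 60 71

Answer: 23 27 29 30 39 43 45 46 51 53 54 57 58 60 71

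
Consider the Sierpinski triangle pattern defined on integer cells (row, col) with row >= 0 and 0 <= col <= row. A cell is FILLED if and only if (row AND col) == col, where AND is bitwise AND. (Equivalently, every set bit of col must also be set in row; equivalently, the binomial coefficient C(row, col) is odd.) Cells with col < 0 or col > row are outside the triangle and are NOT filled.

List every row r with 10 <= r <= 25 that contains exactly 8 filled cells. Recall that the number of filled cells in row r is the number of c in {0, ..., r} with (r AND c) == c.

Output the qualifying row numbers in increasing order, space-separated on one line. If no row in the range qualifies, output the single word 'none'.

Row r has 2^popcount(r) filled cells, so we need popcount(r) = log2(8) = 3.
Scan r = 10..25 and keep those with exactly 3 one-bits:
r=10=1010 popcount=2 -> skip
r=11=1011 popcount=3 -> KEEP
r=12=1100 popcount=2 -> skip
r=13=1101 popcount=3 -> KEEP
r=14=1110 popcount=3 -> KEEP
r=15=1111 popcount=4 -> skip
r=16=10000 popcount=1 -> skip
r=17=10001 popcount=2 -> skip
r=18=10010 popcount=2 -> skip
r=19=10011 popcount=3 -> KEEP
r=20=10100 popcount=2 -> skip
r=21=10101 popcount=3 -> KEEP
r=22=10110 popcount=3 -> KEEP
r=23=10111 popcount=4 -> skip
r=24=11000 popcount=2 -> skip
r=25=11001 popcount=3 -> KEEP
Kept rows: 11 13 14 19 21 22 25

Answer: 11 13 14 19 21 22 25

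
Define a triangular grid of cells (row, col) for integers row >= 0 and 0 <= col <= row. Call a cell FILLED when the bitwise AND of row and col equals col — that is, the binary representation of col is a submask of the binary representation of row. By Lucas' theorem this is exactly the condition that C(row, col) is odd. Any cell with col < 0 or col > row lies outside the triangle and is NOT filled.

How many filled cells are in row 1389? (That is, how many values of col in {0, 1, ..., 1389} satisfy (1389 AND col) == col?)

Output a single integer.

1389 in binary = 10101101101
popcount(1389) = number of 1-bits in 10101101101 = 7
A col c satisfies (1389 AND c) == c iff every set bit of c is also set in 1389; each of the 7 set bits of 1389 can independently be on or off in c.
count = 2^7 = 128

Answer: 128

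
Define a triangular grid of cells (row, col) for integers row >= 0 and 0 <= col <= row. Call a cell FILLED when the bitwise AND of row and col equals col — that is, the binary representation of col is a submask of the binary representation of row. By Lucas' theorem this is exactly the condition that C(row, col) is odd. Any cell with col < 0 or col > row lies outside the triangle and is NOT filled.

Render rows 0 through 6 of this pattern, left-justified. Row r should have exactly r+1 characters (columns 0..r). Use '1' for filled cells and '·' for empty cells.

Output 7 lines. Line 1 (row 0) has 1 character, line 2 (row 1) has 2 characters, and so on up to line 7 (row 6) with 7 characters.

r0=0: 1
r1=1: 11
r2=10: 1·1
r3=11: 1111
r4=100: 1···1
r5=101: 11··11
r6=110: 1·1·1·1

Answer: 1
11
1·1
1111
1···1
11··11
1·1·1·1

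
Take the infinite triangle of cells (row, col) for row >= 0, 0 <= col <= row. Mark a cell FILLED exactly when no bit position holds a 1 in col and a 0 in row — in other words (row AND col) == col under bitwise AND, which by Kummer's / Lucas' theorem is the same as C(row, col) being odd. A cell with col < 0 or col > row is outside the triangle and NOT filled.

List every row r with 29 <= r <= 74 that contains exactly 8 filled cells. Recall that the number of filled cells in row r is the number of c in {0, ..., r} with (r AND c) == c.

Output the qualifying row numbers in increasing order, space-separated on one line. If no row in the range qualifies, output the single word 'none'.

Answer: 35 37 38 41 42 44 49 50 52 56 67 69 70 73 74

Derivation:
Row r has 2^popcount(r) filled cells, so we need popcount(r) = log2(8) = 3.
Scan r = 29..74 and keep those with exactly 3 one-bits:
r=29=11101 popcount=4 -> skip
r=30=11110 popcount=4 -> skip
r=31=11111 popcount=5 -> skip
r=32=100000 popcount=1 -> skip
r=33=100001 popcount=2 -> skip
r=34=100010 popcount=2 -> skip
r=35=100011 popcount=3 -> KEEP
r=36=100100 popcount=2 -> skip
r=37=100101 popcount=3 -> KEEP
r=38=100110 popcount=3 -> KEEP
r=39=100111 popcount=4 -> skip
r=40=101000 popcount=2 -> skip
r=41=101001 popcount=3 -> KEEP
r=42=101010 popcount=3 -> KEEP
r=43=101011 popcount=4 -> skip
r=44=101100 popcount=3 -> KEEP
r=45=101101 popcount=4 -> skip
r=46=101110 popcount=4 -> skip
r=47=101111 popcount=5 -> skip
r=48=110000 popcount=2 -> skip
r=49=110001 popcount=3 -> KEEP
r=50=110010 popcount=3 -> KEEP
r=51=110011 popcount=4 -> skip
r=52=110100 popcount=3 -> KEEP
r=53=110101 popcount=4 -> skip
r=54=110110 popcount=4 -> skip
r=55=110111 popcount=5 -> skip
r=56=111000 popcount=3 -> KEEP
r=57=111001 popcount=4 -> skip
r=58=111010 popcount=4 -> skip
r=59=111011 popcount=5 -> skip
r=60=111100 popcount=4 -> skip
r=61=111101 popcount=5 -> skip
r=62=111110 popcount=5 -> skip
r=63=111111 popcount=6 -> skip
r=64=1000000 popcount=1 -> skip
r=65=1000001 popcount=2 -> skip
r=66=1000010 popcount=2 -> skip
r=67=1000011 popcount=3 -> KEEP
r=68=1000100 popcount=2 -> skip
r=69=1000101 popcount=3 -> KEEP
r=70=1000110 popcount=3 -> KEEP
r=71=1000111 popcount=4 -> skip
r=72=1001000 popcount=2 -> skip
r=73=1001001 popcount=3 -> KEEP
r=74=1001010 popcount=3 -> KEEP
Kept rows: 35 37 38 41 42 44 49 50 52 56 67 69 70 73 74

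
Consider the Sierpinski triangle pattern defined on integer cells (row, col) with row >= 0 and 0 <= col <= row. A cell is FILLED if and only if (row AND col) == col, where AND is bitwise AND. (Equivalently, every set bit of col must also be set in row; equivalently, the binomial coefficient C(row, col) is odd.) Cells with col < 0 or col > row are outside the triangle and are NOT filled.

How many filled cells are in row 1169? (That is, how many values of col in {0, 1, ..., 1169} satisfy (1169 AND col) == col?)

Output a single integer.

1169 in binary = 10010010001
popcount(1169) = number of 1-bits in 10010010001 = 4
A col c satisfies (1169 AND c) == c iff every set bit of c is also set in 1169; each of the 4 set bits of 1169 can independently be on or off in c.
count = 2^4 = 16

Answer: 16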